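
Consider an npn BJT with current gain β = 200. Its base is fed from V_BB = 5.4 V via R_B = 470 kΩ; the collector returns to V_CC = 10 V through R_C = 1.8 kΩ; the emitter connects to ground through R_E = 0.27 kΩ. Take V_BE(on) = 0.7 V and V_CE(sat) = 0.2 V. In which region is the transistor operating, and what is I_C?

Assume active. Base-emitter loop: I_B = (V_BB − V_BE)/(R_B + (β+1)R_E) = (5.4 − 0.7)/(470 + 201×0.27) = 0.00896 mA.
I_C = β·I_B = 200×0.00896 = 1.79 mA.
V_CE = V_CC − I_C·R_C − I_E·R_E = 10 − 1.79×1.8 − 1.8×0.27 = 6.29 V > V_CE(sat), so the active-region assumption holds.

active; I_C ≈ 1.8 mA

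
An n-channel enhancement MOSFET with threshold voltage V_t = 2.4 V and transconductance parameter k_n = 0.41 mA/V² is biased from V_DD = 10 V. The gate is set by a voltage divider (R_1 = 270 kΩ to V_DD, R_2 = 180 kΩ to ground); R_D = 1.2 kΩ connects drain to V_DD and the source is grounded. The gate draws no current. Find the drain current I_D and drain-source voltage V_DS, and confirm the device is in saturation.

I_D ≈ 0.52 mA, V_DS ≈ 9.4 V

V_G = V_DD·R_2/(R_1+R_2) = 10×180/450 = 4 V. With the source grounded, V_GS = V_G = 4 V.
Assume saturation: I_D = (k_n/2)(V_GS − V_t)² = (0.41/2)×(4 − 2.4)² = 0.205×1.6² = 0.525 mA.
V_DS = V_DD − I_D·R_D = 10 − 0.525×1.2 = 9.37 V.
Saturation requires V_DS ≥ V_GS − V_t = 1.6 V; 9.37 ≥ 1.6 ✓.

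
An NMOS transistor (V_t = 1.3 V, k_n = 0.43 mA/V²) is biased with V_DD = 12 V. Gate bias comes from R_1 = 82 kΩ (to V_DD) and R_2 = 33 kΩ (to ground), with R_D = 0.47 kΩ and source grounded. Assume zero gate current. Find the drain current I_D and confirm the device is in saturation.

V_G = V_DD·R_2/(R_1+R_2) = 12×33/115 = 3.44 V. With the source grounded, V_GS = V_G = 3.44 V.
Assume saturation: I_D = (k_n/2)(V_GS − V_t)² = (0.43/2)×(3.44 − 1.3)² = 0.215×2.14² = 0.988 mA.
V_DS = V_DD − I_D·R_D = 12 − 0.988×0.47 = 11.5 V.
Saturation requires V_DS ≥ V_GS − V_t = 2.14 V; 11.5 ≥ 2.14 ✓.

I_D ≈ 0.99 mA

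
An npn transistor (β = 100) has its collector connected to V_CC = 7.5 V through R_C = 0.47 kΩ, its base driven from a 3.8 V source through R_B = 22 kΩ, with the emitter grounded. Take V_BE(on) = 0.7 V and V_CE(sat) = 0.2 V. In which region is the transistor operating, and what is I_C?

active; I_C ≈ 14 mA

Assume active. Base-emitter loop: I_B = (V_BB − V_BE)/R_B = (3.8 − 0.7)/22 = 0.141 mA.
I_C = β·I_B = 100×0.141 = 14.1 mA.
V_CE = V_CC − I_C·R_C = 7.5 − 14.1×0.47 = 0.877 V > V_CE(sat), so the active-region assumption holds.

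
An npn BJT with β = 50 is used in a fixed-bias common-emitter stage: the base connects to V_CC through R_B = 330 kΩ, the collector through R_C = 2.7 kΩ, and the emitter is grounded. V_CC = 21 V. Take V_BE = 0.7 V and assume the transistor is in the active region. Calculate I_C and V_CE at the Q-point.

I_C ≈ 3.1 mA, V_CE ≈ 13 V

Base loop: V_CC = I_B·R_B + V_BE, so I_B = (21 − 0.7)/330 kΩ = 0.0615 mA.
In the active region I_C = β·I_B = 50 × 0.0615 = 3.08 mA.
Collector loop: V_CE = V_CC − I_C·R_C = 21 − 3.08×2.7 = 12.7 V.
Since V_CE = 12.7 V > V_CE(sat) ≈ 0.2 V, the transistor is in the active region as assumed.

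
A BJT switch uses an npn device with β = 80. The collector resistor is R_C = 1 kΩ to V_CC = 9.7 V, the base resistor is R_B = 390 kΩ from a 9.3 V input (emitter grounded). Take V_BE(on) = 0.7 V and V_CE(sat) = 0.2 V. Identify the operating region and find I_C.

active; I_C ≈ 1.8 mA

Assume active. Base-emitter loop: I_B = (V_BB − V_BE)/R_B = (9.3 − 0.7)/390 = 0.0221 mA.
I_C = β·I_B = 80×0.0221 = 1.76 mA.
V_CE = V_CC − I_C·R_C = 9.7 − 1.76×1 = 7.94 V > V_CE(sat), so the active-region assumption holds.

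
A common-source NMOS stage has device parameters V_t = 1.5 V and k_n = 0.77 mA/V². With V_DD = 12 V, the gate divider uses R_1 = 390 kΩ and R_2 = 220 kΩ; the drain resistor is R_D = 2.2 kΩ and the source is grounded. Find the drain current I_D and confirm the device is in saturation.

V_G = V_DD·R_2/(R_1+R_2) = 12×220/610 = 4.33 V. With the source grounded, V_GS = V_G = 4.33 V.
Assume saturation: I_D = (k_n/2)(V_GS − V_t)² = (0.77/2)×(4.33 − 1.5)² = 0.385×2.83² = 3.08 mA.
V_DS = V_DD − I_D·R_D = 12 − 3.08×2.2 = 5.23 V.
Saturation requires V_DS ≥ V_GS − V_t = 2.83 V; 5.23 ≥ 2.83 ✓.

I_D ≈ 3.1 mA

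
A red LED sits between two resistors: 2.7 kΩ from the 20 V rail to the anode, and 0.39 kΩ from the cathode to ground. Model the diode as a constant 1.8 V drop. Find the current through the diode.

The two resistors are in series with the diode, so KVL gives 20 = I·2.7 + 1.8 + I·0.39.
I = (20 − 1.8) / (2.7 + 0.39) kΩ = 18.2 / 3.09 = 5.89 mA.

I ≈ 5.9 mA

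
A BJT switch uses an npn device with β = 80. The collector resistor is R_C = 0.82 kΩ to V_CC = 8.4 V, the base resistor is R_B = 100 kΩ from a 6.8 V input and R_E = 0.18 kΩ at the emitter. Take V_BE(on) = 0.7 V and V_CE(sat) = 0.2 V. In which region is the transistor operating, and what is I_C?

Assume active. Base-emitter loop: I_B = (V_BB − V_BE)/(R_B + (β+1)R_E) = (6.8 − 0.7)/(100 + 81×0.18) = 0.0532 mA.
I_C = β·I_B = 80×0.0532 = 4.26 mA.
V_CE = V_CC − I_C·R_C − I_E·R_E = 8.4 − 4.26×0.82 − 4.31×0.18 = 4.13 V > V_CE(sat), so the active-region assumption holds.

active; I_C ≈ 4.3 mA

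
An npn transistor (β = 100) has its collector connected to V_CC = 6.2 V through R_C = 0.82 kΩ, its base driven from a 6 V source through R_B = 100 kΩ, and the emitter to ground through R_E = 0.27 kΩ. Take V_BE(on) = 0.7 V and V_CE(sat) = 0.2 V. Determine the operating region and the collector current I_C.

Assume active. Base-emitter loop: I_B = (V_BB − V_BE)/(R_B + (β+1)R_E) = (6 − 0.7)/(100 + 101×0.27) = 0.0416 mA.
I_C = β·I_B = 100×0.0416 = 4.16 mA.
V_CE = V_CC − I_C·R_C − I_E·R_E = 6.2 − 4.16×0.82 − 4.21×0.27 = 1.65 V > V_CE(sat), so the active-region assumption holds.

active; I_C ≈ 4.2 mA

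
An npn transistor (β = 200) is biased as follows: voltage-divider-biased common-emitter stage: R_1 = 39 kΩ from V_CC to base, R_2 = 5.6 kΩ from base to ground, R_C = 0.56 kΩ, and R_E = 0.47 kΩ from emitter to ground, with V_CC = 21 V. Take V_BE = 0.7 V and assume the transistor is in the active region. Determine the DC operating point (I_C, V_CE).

Thevenize the base divider: V_Th = V_CC·R_2/(R_1+R_2) = 21×5.6/44.6 = 2.64 V, R_Th = R_1‖R_2 = 4.9 kΩ.
Base-emitter loop: V_Th = I_B·R_Th + V_BE + (β+1)I_B·R_E, so I_B = (2.64 − 0.7) / (4.9 + 201×0.47) = 0.0195 mA.
I_C = β·I_B = 200×0.0195 = 3.9 mA, and I_E = (β+1)I_B = 3.92 mA.
V_CE = V_CC − I_C·R_C − I_E·R_E = 21 − 3.9×0.56 − 3.92×0.47 = 17 V.
V_CE = 17 V > 0.2 V confirms active-region operation.

I_C ≈ 3.9 mA, V_CE ≈ 17 V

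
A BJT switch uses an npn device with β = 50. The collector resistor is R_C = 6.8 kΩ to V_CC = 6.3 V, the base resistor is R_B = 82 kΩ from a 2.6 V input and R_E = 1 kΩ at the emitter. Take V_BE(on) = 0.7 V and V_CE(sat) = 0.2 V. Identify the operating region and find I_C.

active; I_C ≈ 0.71 mA

Assume active. Base-emitter loop: I_B = (V_BB − V_BE)/(R_B + (β+1)R_E) = (2.6 − 0.7)/(82 + 51×1) = 0.0143 mA.
I_C = β·I_B = 50×0.0143 = 0.714 mA.
V_CE = V_CC − I_C·R_C − I_E·R_E = 6.3 − 0.714×6.8 − 0.729×1 = 0.714 V > V_CE(sat), so the active-region assumption holds.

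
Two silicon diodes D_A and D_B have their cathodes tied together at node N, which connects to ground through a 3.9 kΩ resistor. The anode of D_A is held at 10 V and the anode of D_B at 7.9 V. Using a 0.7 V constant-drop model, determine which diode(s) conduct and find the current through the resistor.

Only D_A conducts; I_R ≈ 2.4 mA

Assume both conduct. Then node N would need to be at both 10−0.7 = 9.3 V and 7.9−0.7 = 7.2 V, which is impossible.
Assume only D_A conducts: V_N = 10 − 0.7 = 9.3 V, so I_R = 9.3/3.9 = 2.38 mA.
Check D_B: its anode-to-cathode voltage is 7.9 − 9.3 = -1.4 V < 0.7 V, so it is off. The assumption is consistent.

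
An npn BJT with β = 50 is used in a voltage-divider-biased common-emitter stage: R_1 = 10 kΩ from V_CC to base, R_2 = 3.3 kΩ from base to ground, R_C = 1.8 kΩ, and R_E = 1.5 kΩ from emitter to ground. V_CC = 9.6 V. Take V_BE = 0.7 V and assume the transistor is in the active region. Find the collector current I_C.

Thevenize the base divider: V_Th = V_CC·R_2/(R_1+R_2) = 9.6×3.3/13.3 = 2.38 V, R_Th = R_1‖R_2 = 2.48 kΩ.
Base-emitter loop: V_Th = I_B·R_Th + V_BE + (β+1)I_B·R_E, so I_B = (2.38 − 0.7) / (2.48 + 51×1.5) = 0.0213 mA.
I_C = β·I_B = 50×0.0213 = 1.06 mA, and I_E = (β+1)I_B = 1.09 mA.
V_CE = V_CC − I_C·R_C − I_E·R_E = 9.6 − 1.06×1.8 − 1.09×1.5 = 6.05 V.
V_CE = 6.05 V > 0.2 V confirms active-region operation.

I_C ≈ 1.1 mA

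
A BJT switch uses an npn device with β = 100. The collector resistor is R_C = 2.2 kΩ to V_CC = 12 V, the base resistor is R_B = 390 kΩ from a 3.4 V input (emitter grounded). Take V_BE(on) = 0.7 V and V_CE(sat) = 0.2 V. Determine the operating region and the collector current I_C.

Assume active. Base-emitter loop: I_B = (V_BB − V_BE)/R_B = (3.4 − 0.7)/390 = 0.00692 mA.
I_C = β·I_B = 100×0.00692 = 0.692 mA.
V_CE = V_CC − I_C·R_C = 12 − 0.692×2.2 = 10.5 V > V_CE(sat), so the active-region assumption holds.

active; I_C ≈ 0.69 mA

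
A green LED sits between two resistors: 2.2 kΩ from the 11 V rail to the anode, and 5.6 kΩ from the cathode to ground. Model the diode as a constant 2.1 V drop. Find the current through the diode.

I ≈ 1.1 mA

The two resistors are in series with the diode, so KVL gives 11 = I·2.2 + 2.1 + I·5.6.
I = (11 − 2.1) / (2.2 + 5.6) kΩ = 8.9 / 7.8 = 1.14 mA.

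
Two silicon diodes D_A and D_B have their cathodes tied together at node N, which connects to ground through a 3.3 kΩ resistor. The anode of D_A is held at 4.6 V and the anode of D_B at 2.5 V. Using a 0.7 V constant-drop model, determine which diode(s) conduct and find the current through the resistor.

Only D_A conducts; I_R ≈ 1.2 mA

Assume both conduct. Then node N would need to be at both 4.6−0.7 = 3.9 V and 2.5−0.7 = 1.8 V, which is impossible.
Assume only D_A conducts: V_N = 4.6 − 0.7 = 3.9 V, so I_R = 3.9/3.3 = 1.18 mA.
Check D_B: its anode-to-cathode voltage is 2.5 − 3.9 = -1.4 V < 0.7 V, so it is off. The assumption is consistent.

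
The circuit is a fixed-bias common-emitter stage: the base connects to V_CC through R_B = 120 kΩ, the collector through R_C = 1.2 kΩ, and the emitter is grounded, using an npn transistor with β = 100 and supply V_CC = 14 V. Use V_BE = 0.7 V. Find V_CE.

V_CE ≈ 0.7 V

Base loop: V_CC = I_B·R_B + V_BE, so I_B = (14 − 0.7)/120 kΩ = 0.111 mA.
In the active region I_C = β·I_B = 100 × 0.111 = 11.1 mA.
Collector loop: V_CE = V_CC − I_C·R_C = 14 − 11.1×1.2 = 0.7 V.
Since V_CE = 0.7 V > V_CE(sat) ≈ 0.2 V, the transistor is in the active region as assumed.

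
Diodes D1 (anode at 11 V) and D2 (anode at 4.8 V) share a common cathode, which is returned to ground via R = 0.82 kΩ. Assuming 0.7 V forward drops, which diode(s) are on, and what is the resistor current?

Only D1 conducts; I_R ≈ 13 mA

Assume both conduct. Then node N would need to be at both 11−0.7 = 10.3 V and 4.8−0.7 = 4.1 V, which is impossible.
Assume only D1 conducts: V_N = 11 − 0.7 = 10.3 V, so I_R = 10.3/0.82 = 12.6 mA.
Check D2: its anode-to-cathode voltage is 4.8 − 10.3 = -5.5 V < 0.7 V, so it is off. The assumption is consistent.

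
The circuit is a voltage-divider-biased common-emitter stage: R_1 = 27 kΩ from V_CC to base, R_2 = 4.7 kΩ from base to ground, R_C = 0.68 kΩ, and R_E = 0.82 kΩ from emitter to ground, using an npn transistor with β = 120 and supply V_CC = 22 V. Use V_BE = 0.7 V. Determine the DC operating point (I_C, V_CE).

Thevenize the base divider: V_Th = V_CC·R_2/(R_1+R_2) = 22×4.7/31.7 = 3.26 V, R_Th = R_1‖R_2 = 4 kΩ.
Base-emitter loop: V_Th = I_B·R_Th + V_BE + (β+1)I_B·R_E, so I_B = (3.26 − 0.7) / (4 + 121×0.82) = 0.0248 mA.
I_C = β·I_B = 120×0.0248 = 2.98 mA, and I_E = (β+1)I_B = 3 mA.
V_CE = V_CC − I_C·R_C − I_E·R_E = 22 − 2.98×0.68 − 3×0.82 = 17.5 V.
V_CE = 17.5 V > 0.2 V confirms active-region operation.

I_C ≈ 3 mA, V_CE ≈ 18 V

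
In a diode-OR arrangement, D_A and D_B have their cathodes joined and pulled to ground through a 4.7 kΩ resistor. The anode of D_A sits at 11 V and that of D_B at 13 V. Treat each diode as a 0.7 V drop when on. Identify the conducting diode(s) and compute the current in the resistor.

Only D_B conducts; I_R ≈ 2.6 mA

Assume both conduct. Then node N would need to be at both 11−0.7 = 10.3 V and 13−0.7 = 12.3 V, which is impossible.
Assume only D_B conducts: V_N = 13 − 0.7 = 12.3 V, so I_R = 12.3/4.7 = 2.62 mA.
Check D_A: its anode-to-cathode voltage is 11 − 12.3 = -1.3 V < 0.7 V, so it is off. The assumption is consistent.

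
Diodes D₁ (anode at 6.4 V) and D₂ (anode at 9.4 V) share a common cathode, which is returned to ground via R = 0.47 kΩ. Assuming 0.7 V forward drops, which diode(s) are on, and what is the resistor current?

Only D₂ conducts; I_R ≈ 19 mA

Assume both conduct. Then node N would need to be at both 6.4−0.7 = 5.7 V and 9.4−0.7 = 8.7 V, which is impossible.
Assume only D₂ conducts: V_N = 9.4 − 0.7 = 8.7 V, so I_R = 8.7/0.47 = 18.5 mA.
Check D₁: its anode-to-cathode voltage is 6.4 − 8.7 = -2.3 V < 0.7 V, so it is off. The assumption is consistent.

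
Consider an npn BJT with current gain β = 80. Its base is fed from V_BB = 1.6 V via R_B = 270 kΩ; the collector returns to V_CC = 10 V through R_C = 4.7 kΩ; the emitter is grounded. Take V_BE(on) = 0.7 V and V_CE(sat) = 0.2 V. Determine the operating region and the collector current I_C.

Assume active. Base-emitter loop: I_B = (V_BB − V_BE)/R_B = (1.6 − 0.7)/270 = 0.00333 mA.
I_C = β·I_B = 80×0.00333 = 0.267 mA.
V_CE = V_CC − I_C·R_C = 10 − 0.267×4.7 = 8.75 V > V_CE(sat), so the active-region assumption holds.

active; I_C ≈ 0.27 mA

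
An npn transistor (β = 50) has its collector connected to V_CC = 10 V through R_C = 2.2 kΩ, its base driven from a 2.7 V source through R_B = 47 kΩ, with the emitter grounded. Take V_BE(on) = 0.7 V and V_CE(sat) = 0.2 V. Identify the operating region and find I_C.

Assume active. Base-emitter loop: I_B = (V_BB − V_BE)/R_B = (2.7 − 0.7)/47 = 0.0426 mA.
I_C = β·I_B = 50×0.0426 = 2.13 mA.
V_CE = V_CC − I_C·R_C = 10 − 2.13×2.2 = 5.32 V > V_CE(sat), so the active-region assumption holds.

active; I_C ≈ 2.1 mA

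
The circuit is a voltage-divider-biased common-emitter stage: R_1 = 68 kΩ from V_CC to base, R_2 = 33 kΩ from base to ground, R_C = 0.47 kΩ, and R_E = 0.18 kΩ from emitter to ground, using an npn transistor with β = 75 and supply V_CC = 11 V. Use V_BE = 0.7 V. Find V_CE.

V_CE ≈ 7.1 V

Thevenize the base divider: V_Th = V_CC·R_2/(R_1+R_2) = 11×33/101 = 3.59 V, R_Th = R_1‖R_2 = 22.2 kΩ.
Base-emitter loop: V_Th = I_B·R_Th + V_BE + (β+1)I_B·R_E, so I_B = (3.59 − 0.7) / (22.2 + 76×0.18) = 0.0806 mA.
I_C = β·I_B = 75×0.0806 = 6.05 mA, and I_E = (β+1)I_B = 6.13 mA.
V_CE = V_CC − I_C·R_C − I_E·R_E = 11 − 6.05×0.47 − 6.13×0.18 = 7.06 V.
V_CE = 7.06 V > 0.2 V confirms active-region operation.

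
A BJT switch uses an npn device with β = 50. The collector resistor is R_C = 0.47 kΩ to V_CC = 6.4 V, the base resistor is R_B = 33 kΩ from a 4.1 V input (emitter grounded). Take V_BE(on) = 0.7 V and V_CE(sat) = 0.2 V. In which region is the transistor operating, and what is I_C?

active; I_C ≈ 5.2 mA

Assume active. Base-emitter loop: I_B = (V_BB − V_BE)/R_B = (4.1 − 0.7)/33 = 0.103 mA.
I_C = β·I_B = 50×0.103 = 5.15 mA.
V_CE = V_CC − I_C·R_C = 6.4 − 5.15×0.47 = 3.98 V > V_CE(sat), so the active-region assumption holds.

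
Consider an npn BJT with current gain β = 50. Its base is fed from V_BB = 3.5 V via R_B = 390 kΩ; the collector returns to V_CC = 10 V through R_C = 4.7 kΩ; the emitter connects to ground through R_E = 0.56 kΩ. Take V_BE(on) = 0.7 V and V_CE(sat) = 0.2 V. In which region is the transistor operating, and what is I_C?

Assume active. Base-emitter loop: I_B = (V_BB − V_BE)/(R_B + (β+1)R_E) = (3.5 − 0.7)/(390 + 51×0.56) = 0.00669 mA.
I_C = β·I_B = 50×0.00669 = 0.334 mA.
V_CE = V_CC − I_C·R_C − I_E·R_E = 10 − 0.334×4.7 − 0.341×0.56 = 8.24 V > V_CE(sat), so the active-region assumption holds.

active; I_C ≈ 0.33 mA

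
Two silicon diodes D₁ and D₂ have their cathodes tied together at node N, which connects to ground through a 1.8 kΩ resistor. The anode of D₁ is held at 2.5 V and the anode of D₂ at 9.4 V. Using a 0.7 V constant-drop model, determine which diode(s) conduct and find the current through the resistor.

Only D₂ conducts; I_R ≈ 4.8 mA

Assume both conduct. Then node N would need to be at both 2.5−0.7 = 1.8 V and 9.4−0.7 = 8.7 V, which is impossible.
Assume only D₂ conducts: V_N = 9.4 − 0.7 = 8.7 V, so I_R = 8.7/1.8 = 4.83 mA.
Check D₁: its anode-to-cathode voltage is 2.5 − 8.7 = -6.2 V < 0.7 V, so it is off. The assumption is consistent.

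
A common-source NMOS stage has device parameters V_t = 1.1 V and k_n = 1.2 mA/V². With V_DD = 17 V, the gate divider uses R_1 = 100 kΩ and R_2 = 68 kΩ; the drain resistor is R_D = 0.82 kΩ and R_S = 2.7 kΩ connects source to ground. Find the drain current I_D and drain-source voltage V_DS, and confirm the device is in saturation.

V_G = V_DD·R_2/(R_1+R_2) = 17×68/168 = 6.88 V.
Assume saturation: I_D = (k_n/2)(V_GS − V_t)² with V_GS = V_G − I_D·R_S = 6.88 − 2.7·I_D.
Substituting gives 4.37·I_D² − 19.7·I_D + 20.1 = 0, with roots I_D = 1.55 or 2.96 mA.
The root I_D = 2.96 mA gives V_GS = -1.12 V ≤ V_t, so take I_D = 1.55 mA.
Then V_GS = 2.71 V and V_DS = V_DD − I_D(R_D+R_S) = 17 − 1.55×3.52 = 11.6 V.
Saturation requires V_DS ≥ V_GS − V_t = 1.61 V; 11.6 ≥ 1.61 ✓.

I_D ≈ 1.5 mA, V_DS ≈ 12 V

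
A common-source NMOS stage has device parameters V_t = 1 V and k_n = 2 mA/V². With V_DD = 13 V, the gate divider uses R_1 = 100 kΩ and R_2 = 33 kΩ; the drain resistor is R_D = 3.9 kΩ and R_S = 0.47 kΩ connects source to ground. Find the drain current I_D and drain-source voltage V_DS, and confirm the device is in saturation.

V_G = V_DD·R_2/(R_1+R_2) = 13×33/133 = 3.23 V.
Assume saturation: I_D = (k_n/2)(V_GS − V_t)² with V_GS = V_G − I_D·R_S = 3.23 − 0.47·I_D.
Substituting gives 0.221·I_D² − 3.09·I_D + 4.95 = 0, with roots I_D = 1.85 or 12.2 mA.
The root I_D = 12.2 mA gives V_GS = -2.49 V ≤ V_t, so take I_D = 1.85 mA.
Then V_GS = 2.36 V and V_DS = V_DD − I_D(R_D+R_S) = 13 − 1.85×4.37 = 4.94 V.
Saturation requires V_DS ≥ V_GS − V_t = 1.36 V; 4.94 ≥ 1.36 ✓.

I_D ≈ 1.8 mA, V_DS ≈ 4.9 V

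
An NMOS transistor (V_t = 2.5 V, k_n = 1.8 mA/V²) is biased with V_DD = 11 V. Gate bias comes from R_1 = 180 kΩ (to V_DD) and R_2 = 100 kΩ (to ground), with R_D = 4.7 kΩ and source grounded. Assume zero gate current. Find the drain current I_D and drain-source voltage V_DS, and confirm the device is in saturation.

I_D ≈ 1.8 mA, V_DS ≈ 2.4 V

V_G = V_DD·R_2/(R_1+R_2) = 11×100/280 = 3.93 V. With the source grounded, V_GS = V_G = 3.93 V.
Assume saturation: I_D = (k_n/2)(V_GS − V_t)² = (1.8/2)×(3.93 − 2.5)² = 0.9×1.43² = 1.84 mA.
V_DS = V_DD − I_D·R_D = 11 − 1.84×4.7 = 2.37 V.
Saturation requires V_DS ≥ V_GS − V_t = 1.43 V; 2.37 ≥ 1.43 ✓.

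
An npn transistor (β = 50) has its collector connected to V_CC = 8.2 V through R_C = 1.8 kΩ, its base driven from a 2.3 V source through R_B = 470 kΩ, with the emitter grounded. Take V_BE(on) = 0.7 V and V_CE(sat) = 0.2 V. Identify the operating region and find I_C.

active; I_C ≈ 0.17 mA

Assume active. Base-emitter loop: I_B = (V_BB − V_BE)/R_B = (2.3 − 0.7)/470 = 0.0034 mA.
I_C = β·I_B = 50×0.0034 = 0.17 mA.
V_CE = V_CC − I_C·R_C = 8.2 − 0.17×1.8 = 7.89 V > V_CE(sat), so the active-region assumption holds.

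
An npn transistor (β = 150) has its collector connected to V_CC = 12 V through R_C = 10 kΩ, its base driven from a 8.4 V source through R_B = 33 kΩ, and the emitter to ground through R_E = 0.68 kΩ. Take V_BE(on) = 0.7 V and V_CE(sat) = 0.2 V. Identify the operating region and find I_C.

saturation; I_C ≈ 1.1 mA

Assume active: I_B = (8.4 − 0.7)/(33 + 151×0.68) = 0.0568 mA, I_C = β·I_B = 8.51 mA.
Then V_CE = 12 − 8.51×10 − 8.57×0.68 = -79 V < 0.2 V — the active assumption fails.
Re-solve with V_CE = 0.2 V. KCL at the emitter: V_E/R_E = (V_BB−0.7−V_E)/R_B + (V_CC−0.2−V_E)/R_C, giving V_E = 0.883 V.
I_C = (V_CC − 0.2 − V_E)/R_C = (11.8 − 0.883)/10 = 1.09 mA.
Check: I_B = (7.7 − 0.883)/33 = 0.207 mA, and β·I_B = 31 mA > I_C, confirming saturation.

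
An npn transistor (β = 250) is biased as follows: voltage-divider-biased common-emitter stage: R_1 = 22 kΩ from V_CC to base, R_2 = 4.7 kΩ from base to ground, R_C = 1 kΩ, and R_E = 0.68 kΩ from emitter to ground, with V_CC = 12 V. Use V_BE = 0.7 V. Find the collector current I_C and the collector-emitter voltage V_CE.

Thevenize the base divider: V_Th = V_CC·R_2/(R_1+R_2) = 12×4.7/26.7 = 2.11 V, R_Th = R_1‖R_2 = 3.87 kΩ.
Base-emitter loop: V_Th = I_B·R_Th + V_BE + (β+1)I_B·R_E, so I_B = (2.11 − 0.7) / (3.87 + 251×0.68) = 0.00809 mA.
I_C = β·I_B = 250×0.00809 = 2.02 mA, and I_E = (β+1)I_B = 2.03 mA.
V_CE = V_CC − I_C·R_C − I_E·R_E = 12 − 2.02×1 − 2.03×0.68 = 8.6 V.
V_CE = 8.6 V > 0.2 V confirms active-region operation.

I_C ≈ 2 mA, V_CE ≈ 8.6 V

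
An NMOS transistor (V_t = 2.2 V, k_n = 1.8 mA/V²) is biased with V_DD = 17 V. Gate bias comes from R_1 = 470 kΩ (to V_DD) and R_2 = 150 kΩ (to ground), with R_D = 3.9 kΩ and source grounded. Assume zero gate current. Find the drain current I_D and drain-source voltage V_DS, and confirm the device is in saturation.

V_G = V_DD·R_2/(R_1+R_2) = 17×150/620 = 4.11 V. With the source grounded, V_GS = V_G = 4.11 V.
Assume saturation: I_D = (k_n/2)(V_GS − V_t)² = (1.8/2)×(4.11 − 2.2)² = 0.9×1.91² = 3.29 mA.
V_DS = V_DD − I_D·R_D = 17 − 3.29×3.9 = 4.16 V.
Saturation requires V_DS ≥ V_GS − V_t = 1.91 V; 4.16 ≥ 1.91 ✓.

I_D ≈ 3.3 mA, V_DS ≈ 4.2 V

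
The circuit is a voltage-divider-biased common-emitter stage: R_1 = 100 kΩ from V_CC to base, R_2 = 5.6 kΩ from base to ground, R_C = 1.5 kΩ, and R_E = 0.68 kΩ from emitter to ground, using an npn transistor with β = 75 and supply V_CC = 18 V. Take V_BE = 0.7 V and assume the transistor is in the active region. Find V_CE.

Thevenize the base divider: V_Th = V_CC·R_2/(R_1+R_2) = 18×5.6/106 = 0.955 V, R_Th = R_1‖R_2 = 5.3 kΩ.
Base-emitter loop: V_Th = I_B·R_Th + V_BE + (β+1)I_B·R_E, so I_B = (0.955 − 0.7) / (5.3 + 76×0.68) = 0.00447 mA.
I_C = β·I_B = 75×0.00447 = 0.335 mA, and I_E = (β+1)I_B = 0.339 mA.
V_CE = V_CC − I_C·R_C − I_E·R_E = 18 − 0.335×1.5 − 0.339×0.68 = 17.3 V.
V_CE = 17.3 V > 0.2 V confirms active-region operation.

V_CE ≈ 17 V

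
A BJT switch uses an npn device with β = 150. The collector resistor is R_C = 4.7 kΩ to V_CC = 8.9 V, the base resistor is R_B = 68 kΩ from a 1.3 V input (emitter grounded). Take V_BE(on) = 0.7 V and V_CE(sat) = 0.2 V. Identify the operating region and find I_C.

active; I_C ≈ 1.3 mA

Assume active. Base-emitter loop: I_B = (V_BB − V_BE)/R_B = (1.3 − 0.7)/68 = 0.00882 mA.
I_C = β·I_B = 150×0.00882 = 1.32 mA.
V_CE = V_CC − I_C·R_C = 8.9 − 1.32×4.7 = 2.68 V > V_CE(sat), so the active-region assumption holds.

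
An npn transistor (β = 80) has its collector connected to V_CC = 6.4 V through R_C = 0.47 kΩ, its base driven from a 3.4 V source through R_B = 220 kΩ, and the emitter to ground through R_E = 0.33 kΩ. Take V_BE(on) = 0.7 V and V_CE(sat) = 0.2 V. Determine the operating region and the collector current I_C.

active; I_C ≈ 0.88 mA

Assume active. Base-emitter loop: I_B = (V_BB − V_BE)/(R_B + (β+1)R_E) = (3.4 − 0.7)/(220 + 81×0.33) = 0.0109 mA.
I_C = β·I_B = 80×0.0109 = 0.875 mA.
V_CE = V_CC − I_C·R_C − I_E·R_E = 6.4 − 0.875×0.47 − 0.886×0.33 = 5.7 V > V_CE(sat), so the active-region assumption holds.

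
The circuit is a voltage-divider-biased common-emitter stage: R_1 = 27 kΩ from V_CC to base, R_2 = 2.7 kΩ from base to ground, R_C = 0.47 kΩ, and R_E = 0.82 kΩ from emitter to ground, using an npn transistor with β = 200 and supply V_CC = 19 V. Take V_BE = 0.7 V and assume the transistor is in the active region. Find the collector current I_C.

I_C ≈ 1.2 mA

Thevenize the base divider: V_Th = V_CC·R_2/(R_1+R_2) = 19×2.7/29.7 = 1.73 V, R_Th = R_1‖R_2 = 2.45 kΩ.
Base-emitter loop: V_Th = I_B·R_Th + V_BE + (β+1)I_B·R_E, so I_B = (1.73 − 0.7) / (2.45 + 201×0.82) = 0.00614 mA.
I_C = β·I_B = 200×0.00614 = 1.23 mA, and I_E = (β+1)I_B = 1.23 mA.
V_CE = V_CC − I_C·R_C − I_E·R_E = 19 − 1.23×0.47 − 1.23×0.82 = 17.4 V.
V_CE = 17.4 V > 0.2 V confirms active-region operation.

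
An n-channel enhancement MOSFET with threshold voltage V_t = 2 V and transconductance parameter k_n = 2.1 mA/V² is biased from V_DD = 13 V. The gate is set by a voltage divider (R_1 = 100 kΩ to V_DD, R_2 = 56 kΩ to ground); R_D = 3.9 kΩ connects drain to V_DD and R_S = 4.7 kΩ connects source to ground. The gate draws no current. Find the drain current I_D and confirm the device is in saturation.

I_D ≈ 0.43 mA

V_G = V_DD·R_2/(R_1+R_2) = 13×56/156 = 4.67 V.
Assume saturation: I_D = (k_n/2)(V_GS − V_t)² with V_GS = V_G − I_D·R_S = 4.67 − 4.7·I_D.
Substituting gives 23.2·I_D² − 27.3·I_D + 7.47 = 0, with roots I_D = 0.431 or 0.747 mA.
The root I_D = 0.747 mA gives V_GS = 1.16 V ≤ V_t, so take I_D = 0.431 mA.
Then V_GS = 2.64 V and V_DS = V_DD − I_D(R_D+R_S) = 13 − 0.431×8.6 = 9.29 V.
Saturation requires V_DS ≥ V_GS − V_t = 0.641 V; 9.29 ≥ 0.641 ✓.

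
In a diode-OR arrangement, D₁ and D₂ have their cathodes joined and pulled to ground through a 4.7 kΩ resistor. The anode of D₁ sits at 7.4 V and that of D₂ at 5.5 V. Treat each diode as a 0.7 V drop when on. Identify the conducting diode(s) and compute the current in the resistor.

Assume both conduct. Then node N would need to be at both 7.4−0.7 = 6.7 V and 5.5−0.7 = 4.8 V, which is impossible.
Assume only D₁ conducts: V_N = 7.4 − 0.7 = 6.7 V, so I_R = 6.7/4.7 = 1.43 mA.
Check D₂: its anode-to-cathode voltage is 5.5 − 6.7 = -1.2 V < 0.7 V, so it is off. The assumption is consistent.

Only D₁ conducts; I_R ≈ 1.4 mA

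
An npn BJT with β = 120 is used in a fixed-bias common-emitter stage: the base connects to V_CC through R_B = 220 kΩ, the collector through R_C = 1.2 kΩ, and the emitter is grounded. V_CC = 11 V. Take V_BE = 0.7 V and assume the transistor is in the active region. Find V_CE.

V_CE ≈ 4.3 V

Base loop: V_CC = I_B·R_B + V_BE, so I_B = (11 − 0.7)/220 kΩ = 0.0468 mA.
In the active region I_C = β·I_B = 120 × 0.0468 = 5.62 mA.
Collector loop: V_CE = V_CC − I_C·R_C = 11 − 5.62×1.2 = 4.26 V.
Since V_CE = 4.26 V > V_CE(sat) ≈ 0.2 V, the transistor is in the active region as assumed.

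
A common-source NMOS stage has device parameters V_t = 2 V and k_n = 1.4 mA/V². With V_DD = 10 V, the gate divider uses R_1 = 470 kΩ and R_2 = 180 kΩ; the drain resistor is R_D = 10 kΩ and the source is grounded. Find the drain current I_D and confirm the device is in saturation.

I_D ≈ 0.41 mA

V_G = V_DD·R_2/(R_1+R_2) = 10×180/650 = 2.77 V. With the source grounded, V_GS = V_G = 2.77 V.
Assume saturation: I_D = (k_n/2)(V_GS − V_t)² = (1.4/2)×(2.77 − 2)² = 0.7×0.769² = 0.414 mA.
V_DS = V_DD − I_D·R_D = 10 − 0.414×10 = 5.86 V.
Saturation requires V_DS ≥ V_GS − V_t = 0.769 V; 5.86 ≥ 0.769 ✓.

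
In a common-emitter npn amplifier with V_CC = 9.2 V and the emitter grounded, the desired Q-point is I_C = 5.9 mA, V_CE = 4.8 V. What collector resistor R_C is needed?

Collector loop: V_CC = I_C·R_C + V_CE.
R_C = (V_CC − V_CE)/I_C = (9.2 − 4.8)/5.9 = 0.746 kΩ.

R_C ≈ 0.75 kΩ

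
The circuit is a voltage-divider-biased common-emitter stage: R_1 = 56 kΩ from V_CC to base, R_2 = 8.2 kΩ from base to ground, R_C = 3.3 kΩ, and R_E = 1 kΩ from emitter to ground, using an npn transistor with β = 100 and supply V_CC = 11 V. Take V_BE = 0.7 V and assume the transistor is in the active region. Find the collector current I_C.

Thevenize the base divider: V_Th = V_CC·R_2/(R_1+R_2) = 11×8.2/64.2 = 1.4 V, R_Th = R_1‖R_2 = 7.15 kΩ.
Base-emitter loop: V_Th = I_B·R_Th + V_BE + (β+1)I_B·R_E, so I_B = (1.4 − 0.7) / (7.15 + 101×1) = 0.00652 mA.
I_C = β·I_B = 100×0.00652 = 0.652 mA, and I_E = (β+1)I_B = 0.658 mA.
V_CE = V_CC − I_C·R_C − I_E·R_E = 11 − 0.652×3.3 − 0.658×1 = 8.19 V.
V_CE = 8.19 V > 0.2 V confirms active-region operation.

I_C ≈ 0.65 mA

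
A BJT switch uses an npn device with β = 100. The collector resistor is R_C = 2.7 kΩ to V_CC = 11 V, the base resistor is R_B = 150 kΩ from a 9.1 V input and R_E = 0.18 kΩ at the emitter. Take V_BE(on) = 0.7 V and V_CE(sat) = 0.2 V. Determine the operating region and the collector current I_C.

Assume active: I_B = (9.1 − 0.7)/(150 + 101×0.18) = 0.0499 mA, I_C = β·I_B = 4.99 mA.
Then V_CE = 11 − 4.99×2.7 − 5.04×0.18 = -3.39 V < 0.2 V — the active assumption fails.
Re-solve with V_CE = 0.2 V. KCL at the emitter: V_E/R_E = (V_BB−0.7−V_E)/R_B + (V_CC−0.2−V_E)/R_C, giving V_E = 0.684 V.
I_C = (V_CC − 0.2 − V_E)/R_C = (10.8 − 0.684)/2.7 = 3.75 mA.
Check: I_B = (8.4 − 0.684)/150 = 0.0514 mA, and β·I_B = 5.14 mA > I_C, confirming saturation.

saturation; I_C ≈ 3.7 mA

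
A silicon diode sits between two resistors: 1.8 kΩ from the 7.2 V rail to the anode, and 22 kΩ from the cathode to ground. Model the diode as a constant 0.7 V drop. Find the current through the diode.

The two resistors are in series with the diode, so KVL gives 7.2 = I·1.8 + 0.7 + I·22.
I = (7.2 − 0.7) / (1.8 + 22) kΩ = 6.5 / 23.8 = 0.273 mA.

I ≈ 0.27 mA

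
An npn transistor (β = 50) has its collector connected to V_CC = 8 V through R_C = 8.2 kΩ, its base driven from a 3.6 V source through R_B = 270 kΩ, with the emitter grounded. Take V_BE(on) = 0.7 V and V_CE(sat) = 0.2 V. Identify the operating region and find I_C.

Assume active. Base-emitter loop: I_B = (V_BB − V_BE)/R_B = (3.6 − 0.7)/270 = 0.0107 mA.
I_C = β·I_B = 50×0.0107 = 0.537 mA.
V_CE = V_CC − I_C·R_C = 8 − 0.537×8.2 = 3.6 V > V_CE(sat), so the active-region assumption holds.

active; I_C ≈ 0.54 mA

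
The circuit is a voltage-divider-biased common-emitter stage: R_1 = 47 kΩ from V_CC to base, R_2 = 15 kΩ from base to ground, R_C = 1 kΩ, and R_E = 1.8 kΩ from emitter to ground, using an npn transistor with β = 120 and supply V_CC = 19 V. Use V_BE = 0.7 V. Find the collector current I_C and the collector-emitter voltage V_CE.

Thevenize the base divider: V_Th = V_CC·R_2/(R_1+R_2) = 19×15/62 = 4.6 V, R_Th = R_1‖R_2 = 11.4 kΩ.
Base-emitter loop: V_Th = I_B·R_Th + V_BE + (β+1)I_B·R_E, so I_B = (4.6 − 0.7) / (11.4 + 121×1.8) = 0.017 mA.
I_C = β·I_B = 120×0.017 = 2.04 mA, and I_E = (β+1)I_B = 2.06 mA.
V_CE = V_CC − I_C·R_C − I_E·R_E = 19 − 2.04×1 − 2.06×1.8 = 13.3 V.
V_CE = 13.3 V > 0.2 V confirms active-region operation.

I_C ≈ 2 mA, V_CE ≈ 13 V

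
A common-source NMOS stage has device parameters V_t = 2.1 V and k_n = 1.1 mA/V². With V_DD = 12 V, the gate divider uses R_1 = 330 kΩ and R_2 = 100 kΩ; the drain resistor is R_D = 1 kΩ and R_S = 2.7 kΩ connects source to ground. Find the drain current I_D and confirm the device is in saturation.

V_G = V_DD·R_2/(R_1+R_2) = 12×100/430 = 2.79 V.
Assume saturation: I_D = (k_n/2)(V_GS − V_t)² with V_GS = V_G − I_D·R_S = 2.79 − 2.7·I_D.
Substituting gives 4.01·I_D² − 3.05·I_D + 0.262 = 0, with roots I_D = 0.0988 or 0.662 mA.
The root I_D = 0.662 mA gives V_GS = 1 V ≤ V_t, so take I_D = 0.0988 mA.
Then V_GS = 2.52 V and V_DS = V_DD − I_D(R_D+R_S) = 12 − 0.0988×3.7 = 11.6 V.
Saturation requires V_DS ≥ V_GS − V_t = 0.424 V; 11.6 ≥ 0.424 ✓.

I_D ≈ 0.099 mA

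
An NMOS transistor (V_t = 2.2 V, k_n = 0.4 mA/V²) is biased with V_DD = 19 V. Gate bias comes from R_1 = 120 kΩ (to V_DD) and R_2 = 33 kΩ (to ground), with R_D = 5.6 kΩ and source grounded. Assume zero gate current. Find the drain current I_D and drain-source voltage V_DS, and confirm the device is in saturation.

V_G = V_DD·R_2/(R_1+R_2) = 19×33/153 = 4.1 V. With the source grounded, V_GS = V_G = 4.1 V.
Assume saturation: I_D = (k_n/2)(V_GS − V_t)² = (0.4/2)×(4.1 − 2.2)² = 0.2×1.9² = 0.721 mA.
V_DS = V_DD − I_D·R_D = 19 − 0.721×5.6 = 15 V.
Saturation requires V_DS ≥ V_GS − V_t = 1.9 V; 15 ≥ 1.9 ✓.

I_D ≈ 0.72 mA, V_DS ≈ 15 V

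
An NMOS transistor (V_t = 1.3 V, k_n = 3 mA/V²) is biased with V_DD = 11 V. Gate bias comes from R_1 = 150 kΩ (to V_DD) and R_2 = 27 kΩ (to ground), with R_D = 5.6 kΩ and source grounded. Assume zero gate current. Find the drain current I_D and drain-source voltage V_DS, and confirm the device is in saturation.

I_D ≈ 0.21 mA, V_DS ≈ 9.8 V

V_G = V_DD·R_2/(R_1+R_2) = 11×27/177 = 1.68 V. With the source grounded, V_GS = V_G = 1.68 V.
Assume saturation: I_D = (k_n/2)(V_GS − V_t)² = (3/2)×(1.68 − 1.3)² = 1.5×0.378² = 0.214 mA.
V_DS = V_DD − I_D·R_D = 11 − 0.214×5.6 = 9.8 V.
Saturation requires V_DS ≥ V_GS − V_t = 0.378 V; 9.8 ≥ 0.378 ✓.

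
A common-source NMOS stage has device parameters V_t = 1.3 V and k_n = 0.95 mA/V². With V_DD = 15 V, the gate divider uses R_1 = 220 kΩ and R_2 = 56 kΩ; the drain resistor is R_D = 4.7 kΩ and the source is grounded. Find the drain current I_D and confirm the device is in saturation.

I_D ≈ 1.4 mA

V_G = V_DD·R_2/(R_1+R_2) = 15×56/276 = 3.04 V. With the source grounded, V_GS = V_G = 3.04 V.
Assume saturation: I_D = (k_n/2)(V_GS − V_t)² = (0.95/2)×(3.04 − 1.3)² = 0.475×1.74² = 1.44 mA.
V_DS = V_DD − I_D·R_D = 15 − 1.44×4.7 = 8.21 V.
Saturation requires V_DS ≥ V_GS − V_t = 1.74 V; 8.21 ≥ 1.74 ✓.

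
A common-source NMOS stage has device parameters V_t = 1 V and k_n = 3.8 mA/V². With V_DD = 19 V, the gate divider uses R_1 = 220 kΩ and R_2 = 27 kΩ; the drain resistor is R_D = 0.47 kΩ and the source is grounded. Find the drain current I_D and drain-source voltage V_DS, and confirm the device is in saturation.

I_D ≈ 2.2 mA, V_DS ≈ 18 V

V_G = V_DD·R_2/(R_1+R_2) = 19×27/247 = 2.08 V. With the source grounded, V_GS = V_G = 2.08 V.
Assume saturation: I_D = (k_n/2)(V_GS − V_t)² = (3.8/2)×(2.08 − 1)² = 1.9×1.08² = 2.2 mA.
V_DS = V_DD − I_D·R_D = 19 − 2.2×0.47 = 18 V.
Saturation requires V_DS ≥ V_GS − V_t = 1.08 V; 18 ≥ 1.08 ✓.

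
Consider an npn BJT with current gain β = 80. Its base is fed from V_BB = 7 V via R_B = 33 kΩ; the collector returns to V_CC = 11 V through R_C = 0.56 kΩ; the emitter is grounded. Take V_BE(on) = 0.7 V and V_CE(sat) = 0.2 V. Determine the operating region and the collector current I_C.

Assume active. Base-emitter loop: I_B = (V_BB − V_BE)/R_B = (7 − 0.7)/33 = 0.191 mA.
I_C = β·I_B = 80×0.191 = 15.3 mA.
V_CE = V_CC − I_C·R_C = 11 − 15.3×0.56 = 2.45 V > V_CE(sat), so the active-region assumption holds.

active; I_C ≈ 15 mA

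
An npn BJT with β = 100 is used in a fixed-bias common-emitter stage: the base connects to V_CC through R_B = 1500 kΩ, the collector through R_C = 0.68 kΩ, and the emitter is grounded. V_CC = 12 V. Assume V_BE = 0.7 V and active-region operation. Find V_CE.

Base loop: V_CC = I_B·R_B + V_BE, so I_B = (12 − 0.7)/1500 kΩ = 0.00753 mA.
In the active region I_C = β·I_B = 100 × 0.00753 = 0.753 mA.
Collector loop: V_CE = V_CC − I_C·R_C = 12 − 0.753×0.68 = 11.5 V.
Since V_CE = 11.5 V > V_CE(sat) ≈ 0.2 V, the transistor is in the active region as assumed.

V_CE ≈ 11 V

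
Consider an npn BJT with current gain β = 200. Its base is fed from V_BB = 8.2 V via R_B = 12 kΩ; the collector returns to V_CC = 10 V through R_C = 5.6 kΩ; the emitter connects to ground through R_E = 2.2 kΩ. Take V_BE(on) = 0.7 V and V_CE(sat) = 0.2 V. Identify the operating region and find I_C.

Assume active: I_B = (8.2 − 0.7)/(12 + 201×2.2) = 0.0165 mA, I_C = β·I_B = 3.3 mA.
Then V_CE = 10 − 3.3×5.6 − 3.32×2.2 = -15.8 V < 0.2 V — the active assumption fails.
Re-solve with V_CE = 0.2 V. KCL at the emitter: V_E/R_E = (V_BB−0.7−V_E)/R_B + (V_CC−0.2−V_E)/R_C, giving V_E = 3.31 V.
I_C = (V_CC − 0.2 − V_E)/R_C = (9.8 − 3.31)/5.6 = 1.16 mA.
Check: I_B = (7.5 − 3.31)/12 = 0.349 mA, and β·I_B = 69.8 mA > I_C, confirming saturation.

saturation; I_C ≈ 1.2 mA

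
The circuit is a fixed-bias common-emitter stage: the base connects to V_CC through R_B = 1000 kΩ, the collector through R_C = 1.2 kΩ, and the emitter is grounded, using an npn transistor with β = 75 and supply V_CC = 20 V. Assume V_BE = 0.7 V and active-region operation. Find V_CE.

V_CE ≈ 18 V

Base loop: V_CC = I_B·R_B + V_BE, so I_B = (20 − 0.7)/1000 kΩ = 0.0193 mA.
In the active region I_C = β·I_B = 75 × 0.0193 = 1.45 mA.
Collector loop: V_CE = V_CC − I_C·R_C = 20 − 1.45×1.2 = 18.3 V.
Since V_CE = 18.3 V > V_CE(sat) ≈ 0.2 V, the transistor is in the active region as assumed.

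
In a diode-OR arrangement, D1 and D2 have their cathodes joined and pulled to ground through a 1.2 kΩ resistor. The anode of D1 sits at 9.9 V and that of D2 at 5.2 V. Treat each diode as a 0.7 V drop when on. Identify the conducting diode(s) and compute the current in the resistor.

Only D1 conducts; I_R ≈ 7.7 mA

Assume both conduct. Then node N would need to be at both 9.9−0.7 = 9.2 V and 5.2−0.7 = 4.5 V, which is impossible.
Assume only D1 conducts: V_N = 9.9 − 0.7 = 9.2 V, so I_R = 9.2/1.2 = 7.67 mA.
Check D2: its anode-to-cathode voltage is 5.2 − 9.2 = -4 V < 0.7 V, so it is off. The assumption is consistent.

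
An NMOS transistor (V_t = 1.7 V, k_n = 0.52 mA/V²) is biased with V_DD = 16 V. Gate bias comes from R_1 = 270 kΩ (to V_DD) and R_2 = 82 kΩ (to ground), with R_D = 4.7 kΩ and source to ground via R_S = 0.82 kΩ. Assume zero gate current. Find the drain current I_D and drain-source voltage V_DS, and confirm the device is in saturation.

V_G = V_DD·R_2/(R_1+R_2) = 16×82/352 = 3.73 V.
Assume saturation: I_D = (k_n/2)(V_GS − V_t)² with V_GS = V_G − I_D·R_S = 3.73 − 0.82·I_D.
Substituting gives 0.175·I_D² − 1.86·I_D + 1.07 = 0, with roots I_D = 0.608 or 10.1 mA.
The root I_D = 10.1 mA gives V_GS = -4.52 V ≤ V_t, so take I_D = 0.608 mA.
Then V_GS = 3.23 V and V_DS = V_DD − I_D(R_D+R_S) = 16 − 0.608×5.52 = 12.6 V.
Saturation requires V_DS ≥ V_GS − V_t = 1.53 V; 12.6 ≥ 1.53 ✓.

I_D ≈ 0.61 mA, V_DS ≈ 13 V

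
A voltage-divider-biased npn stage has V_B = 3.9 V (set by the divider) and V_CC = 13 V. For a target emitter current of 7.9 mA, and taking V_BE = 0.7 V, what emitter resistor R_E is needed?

V_E = V_B − V_BE = 3.9 − 0.7 = 3.2 V.
R_E = V_E / I_E = 3.2 / 7.9 = 0.405 kΩ.

R_E ≈ 0.41 kΩ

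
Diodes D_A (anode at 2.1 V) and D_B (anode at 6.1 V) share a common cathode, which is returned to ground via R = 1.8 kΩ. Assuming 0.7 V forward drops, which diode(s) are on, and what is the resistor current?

Assume both conduct. Then node N would need to be at both 2.1−0.7 = 1.4 V and 6.1−0.7 = 5.4 V, which is impossible.
Assume only D_B conducts: V_N = 6.1 − 0.7 = 5.4 V, so I_R = 5.4/1.8 = 3 mA.
Check D_A: its anode-to-cathode voltage is 2.1 − 5.4 = -3.3 V < 0.7 V, so it is off. The assumption is consistent.

Only D_B conducts; I_R ≈ 3 mA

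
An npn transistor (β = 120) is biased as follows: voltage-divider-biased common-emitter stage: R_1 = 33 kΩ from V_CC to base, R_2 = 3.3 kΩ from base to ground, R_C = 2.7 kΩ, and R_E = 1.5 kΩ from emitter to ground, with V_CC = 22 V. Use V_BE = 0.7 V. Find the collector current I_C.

I_C ≈ 0.85 mA

Thevenize the base divider: V_Th = V_CC·R_2/(R_1+R_2) = 22×3.3/36.3 = 2 V, R_Th = R_1‖R_2 = 3 kΩ.
Base-emitter loop: V_Th = I_B·R_Th + V_BE + (β+1)I_B·R_E, so I_B = (2 − 0.7) / (3 + 121×1.5) = 0.00705 mA.
I_C = β·I_B = 120×0.00705 = 0.846 mA, and I_E = (β+1)I_B = 0.853 mA.
V_CE = V_CC − I_C·R_C − I_E·R_E = 22 − 0.846×2.7 − 0.853×1.5 = 18.4 V.
V_CE = 18.4 V > 0.2 V confirms active-region operation.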